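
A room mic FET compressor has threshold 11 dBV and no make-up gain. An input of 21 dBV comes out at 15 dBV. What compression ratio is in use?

2.5:1

Input overshoot = 21 − 11 = 10 dB; output overshoot = 15 − 11 = 4 dB.
Ratio = 10 / 4 = 2.5.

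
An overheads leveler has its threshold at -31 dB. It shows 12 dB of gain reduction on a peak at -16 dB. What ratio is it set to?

Input overshoot = -16 − (-31) = 15 dB.
Output overshoot = 15 − 12 = 3 dB.
Ratio = input overshoot / output overshoot = 15 / 3 = 5.

5:1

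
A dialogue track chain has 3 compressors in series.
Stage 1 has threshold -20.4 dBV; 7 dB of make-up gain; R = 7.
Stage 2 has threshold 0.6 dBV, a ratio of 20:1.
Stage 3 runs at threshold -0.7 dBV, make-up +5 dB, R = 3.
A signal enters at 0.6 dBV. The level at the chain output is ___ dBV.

Stage 1: 21 dB above -20.4 dBV, reduced 7:1 to 3 dB above → -17.4 dBV; +7 dB make-up → -10.4 dBV.
Stage 2: -10.4 dBV ≤ 0.6 dBV, so stage 2 doesn't engage; output -10.4 dBV.
Stage 3: below threshold (-10.4 ≤ -0.7); passes unchanged; make-up brings it to -5.4 dBV.

-5.4 dBV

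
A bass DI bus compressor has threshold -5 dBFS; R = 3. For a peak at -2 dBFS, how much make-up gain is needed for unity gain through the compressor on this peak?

The peak compresses to -5 + 3/3 = -4 dBFS.
To reach -2 dBFS requires -2 − (-4) = 2 dB of make-up.

2 dB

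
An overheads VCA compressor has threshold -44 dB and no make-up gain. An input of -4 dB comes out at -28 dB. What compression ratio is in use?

2.5:1

Input overshoot = -4 − (-44) = 40 dB; output overshoot = -28 − (-44) = 16 dB.
Ratio = 40 / 16 = 2.5.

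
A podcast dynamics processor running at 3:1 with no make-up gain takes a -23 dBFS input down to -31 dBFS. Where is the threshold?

Input is 12 dB above T (since output overshoot × R = input overshoot: (-31 − T)·3 = -23 − T gives T = -35 dBFS).
Check: -35 + (-23 − (-35))/3 = -35 + 4 = -31 dBFS. ✓

-35 dBFS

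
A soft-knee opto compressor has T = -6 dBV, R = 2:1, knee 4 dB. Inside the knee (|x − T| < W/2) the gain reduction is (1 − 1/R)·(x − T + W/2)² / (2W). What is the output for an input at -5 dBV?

-5.5625 dBV

x − T + W/2 = -5 − (-6) + 2 = 3.
GR = (1 − 1/2) × 3² / 8 = 0.5 × 9 / 8 = 0.5625 dB.
Output = -5 − 0.5625 = -5.5625 dBV.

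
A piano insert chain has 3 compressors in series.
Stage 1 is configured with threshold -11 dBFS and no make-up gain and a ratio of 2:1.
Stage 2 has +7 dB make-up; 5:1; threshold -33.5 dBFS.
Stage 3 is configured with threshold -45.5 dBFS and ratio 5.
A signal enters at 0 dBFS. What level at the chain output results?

-40.58 dBFS

Stage 1: 11 dB above -11 dBFS, reduced 2:1 to 5.5 dB above → -5.5 dBFS.
Stage 2: -5.5 dBFS is 28 dB over -33.5 dBFS; at 5:1 that becomes 5.6 dB over, giving -27.9 dBFS; +7 dB make-up → -20.9 dBFS.
Stage 3: 24.6 dB above -45.5 dBFS, reduced 5:1 to 4.92 dB above → -40.58 dBFS.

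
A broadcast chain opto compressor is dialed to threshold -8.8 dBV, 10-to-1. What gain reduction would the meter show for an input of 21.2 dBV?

21.2 dBV exceeds the threshold by 30 dB.
At 10:1, output sits 30/10 = 3 dB above threshold.
So the signal is attenuated by 30 − 3 = 27 dB.

27 dB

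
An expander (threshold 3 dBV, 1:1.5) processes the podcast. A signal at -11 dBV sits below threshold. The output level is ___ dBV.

-18 dBV

Undershoot = 3 − (-11) = 14 dB.
At 1:1.5, that expands to 21 dB under threshold.
Output = 3 − 21 = -18 dBV.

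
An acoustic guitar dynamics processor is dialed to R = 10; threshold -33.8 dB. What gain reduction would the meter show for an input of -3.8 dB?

Overshoot = -3.8 − (-33.8) = 30 dB.
A 10:1 ratio leaves 3 dB of that excess.
GR = overshoot in − overshoot out = 30 − 3 = 27 dB.

27 dB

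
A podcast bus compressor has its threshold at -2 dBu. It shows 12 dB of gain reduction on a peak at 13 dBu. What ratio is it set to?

5:1

Input overshoot = 13 − (-2) = 15 dB.
Output overshoot = 15 − 12 = 3 dB.
Ratio = input overshoot / output overshoot = 15 / 3 = 5.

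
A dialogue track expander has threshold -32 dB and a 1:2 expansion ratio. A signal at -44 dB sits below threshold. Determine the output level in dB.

Undershoot = (-32) − (-44) = 12 dB.
At 1:2, that expands to 24 dB under threshold.
Output = -32 − 24 = -56 dB.

-56 dB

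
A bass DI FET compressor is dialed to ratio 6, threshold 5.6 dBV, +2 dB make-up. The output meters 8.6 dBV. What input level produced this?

11.6 dBV

Stripping the +2 dB make-up gives 6.6 dBV at the gain stage.
That's 1 dB above the 5.6 dBV threshold.
Input overshoot = R × output overshoot = 6 dB → input = 5.6 + 6 = 11.6 dBV.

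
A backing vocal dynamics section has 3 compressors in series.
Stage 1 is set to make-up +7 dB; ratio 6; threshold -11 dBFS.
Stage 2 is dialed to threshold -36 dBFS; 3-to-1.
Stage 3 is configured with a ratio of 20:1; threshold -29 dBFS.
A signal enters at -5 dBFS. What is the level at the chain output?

-28.8 dBFS

Stage 1: -5 dBFS is 6 dB over -11 dBFS; at 6:1 that becomes 1 dB over, giving -10 dBFS; +7 dB make-up → -3 dBFS.
Stage 2: overshoot 33 dB → 33/3 = 11 dB → -25 dBFS.
Stage 3: -25 dBFS is 4 dB over -29 dBFS; at 20:1 that becomes 0.2 dB over, giving -28.8 dBFS.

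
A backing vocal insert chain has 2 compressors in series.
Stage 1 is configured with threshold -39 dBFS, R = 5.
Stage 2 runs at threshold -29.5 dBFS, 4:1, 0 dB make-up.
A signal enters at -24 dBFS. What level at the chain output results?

Stage 1: -24 dBFS is 15 dB over -39 dBFS; at 5:1 that becomes 3 dB over, giving -36 dBFS.
Stage 2: -36 dBFS ≤ -29.5 dBFS, so stage 2 doesn't engage; output -36 dBFS.

-36 dBFS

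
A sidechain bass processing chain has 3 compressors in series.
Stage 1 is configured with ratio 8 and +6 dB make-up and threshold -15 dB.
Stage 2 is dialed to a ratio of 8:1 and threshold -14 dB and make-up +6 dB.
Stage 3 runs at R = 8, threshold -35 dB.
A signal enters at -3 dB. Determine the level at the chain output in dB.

-31.523438 dB

Stage 1: 12 dB above -15 dB, reduced 8:1 to 1.5 dB above → -13.5 dB; +6 dB make-up → -7.5 dB.
Stage 2: 6.5 dB above -14 dB, reduced 8:1 to 0.8125 dB above → -13.1875 dB; +6 dB make-up → -7.1875 dB.
Stage 3: -7.1875 dB is 27.8125 dB over -35 dB; at 8:1 that becomes 3.476562 dB over, giving -31.523438 dB.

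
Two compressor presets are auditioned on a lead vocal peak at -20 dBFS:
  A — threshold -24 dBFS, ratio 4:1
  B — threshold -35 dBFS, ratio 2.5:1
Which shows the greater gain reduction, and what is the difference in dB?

B, by 6 dB

A: overshoot 4 dB → output overshoot 1 dB → GR 3 dB.
B: overshoot 15 dB → output overshoot 6 dB → GR 9 dB.
B applies 6 dB more gain reduction.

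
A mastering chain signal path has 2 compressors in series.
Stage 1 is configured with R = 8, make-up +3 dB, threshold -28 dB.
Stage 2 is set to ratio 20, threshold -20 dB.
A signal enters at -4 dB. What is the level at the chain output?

-22 dB

Stage 1: -4 dB is 24 dB over -28 dB; at 8:1 that becomes 3 dB over, giving -25 dB; +3 dB make-up → -22 dB.
Stage 2: -22 dB is at or below the -20 dB threshold — no compression; output -22 dB.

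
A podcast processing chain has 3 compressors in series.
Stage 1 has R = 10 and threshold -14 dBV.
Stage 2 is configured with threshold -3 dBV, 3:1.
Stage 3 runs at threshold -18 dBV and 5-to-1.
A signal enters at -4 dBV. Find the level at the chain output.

Stage 1: -4 dBV is 10 dB over -14 dBV; at 10:1 that becomes 1 dB over, giving -13 dBV.
Stage 2: below threshold (-13 ≤ -3); passes unchanged; output -13 dBV.
Stage 3: -13 dBV is 5 dB over -18 dBV; at 5:1 that becomes 1 dB over, giving -17 dBV.

-17 dBV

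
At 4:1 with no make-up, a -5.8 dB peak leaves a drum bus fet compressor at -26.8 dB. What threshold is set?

Gain reduction = -5.8 − (-26.8) = 21 dB; output overshoot = GR / (R − 1) = 21 / 3 = 7 dB.
Threshold = output − output overshoot = -26.8 − 7 = -33.8 dB.

-33.8 dB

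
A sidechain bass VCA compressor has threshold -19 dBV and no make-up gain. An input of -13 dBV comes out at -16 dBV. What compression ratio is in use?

2:1

Input overshoot = -13 − (-19) = 6 dB; output overshoot = -16 − (-19) = 3 dB.
Ratio = 6 / 3 = 2.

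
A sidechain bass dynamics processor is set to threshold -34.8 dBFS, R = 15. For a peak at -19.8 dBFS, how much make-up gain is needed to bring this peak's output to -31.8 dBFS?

Overshoot 15 dB → 15/15 = 1 dB after compression, so the compressed level is -34.8 + 1 = -33.8 dBFS.
Make-up = target − compressed = -31.8 − (-33.8) = 2 dB.

2 dB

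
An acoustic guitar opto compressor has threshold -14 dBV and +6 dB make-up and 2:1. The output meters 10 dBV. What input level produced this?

22 dBV

Before make-up, the level was 10 − 6 = 4 dBV.
That's 18 dB above the -14 dBV threshold.
Before 2:1 compression the overshoot was 18 × 2 = 36 dB, so input = -14 + 36 = 22 dBV.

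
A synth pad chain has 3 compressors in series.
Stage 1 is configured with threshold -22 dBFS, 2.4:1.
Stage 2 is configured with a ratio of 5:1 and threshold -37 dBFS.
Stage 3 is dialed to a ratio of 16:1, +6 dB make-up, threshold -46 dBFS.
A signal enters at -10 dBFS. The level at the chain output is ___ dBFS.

-39.1875 dBFS

Stage 1: overshoot 12 dB → 12/2.4 = 5 dB → -17 dBFS.
Stage 2: 20 dB above -37 dBFS, reduced 5:1 to 4 dB above → -33 dBFS.
Stage 3: overshoot 13 dB → 13/16 = 0.8125 dB → -45.1875 dBFS; +6 dB make-up → -39.1875 dBFS.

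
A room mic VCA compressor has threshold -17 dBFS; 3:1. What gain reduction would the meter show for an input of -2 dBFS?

-2 dBFS exceeds the threshold by 15 dB.
A 3:1 ratio leaves 5 dB of that excess.
GR = overshoot in − overshoot out = 15 − 5 = 10 dB.

10 dB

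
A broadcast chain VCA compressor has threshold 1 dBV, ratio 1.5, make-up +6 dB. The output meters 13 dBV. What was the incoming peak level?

10 dBV

Before make-up, the level was 13 − 6 = 7 dBV.
The compressed level sits 7 − 1 = 6 dB over threshold.
Input overshoot = R × output overshoot = 9 dB → input = 1 + 9 = 10 dBV.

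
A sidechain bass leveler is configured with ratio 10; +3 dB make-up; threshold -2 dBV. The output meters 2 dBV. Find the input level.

Stripping the +3 dB make-up gives -1 dBV at the gain stage.
The compressed level sits -1 − (-2) = 1 dB over threshold.
Undo the ratio: input overshoot = 1 × 10 = 10 dB, giving input = 8 dBV.

8 dBV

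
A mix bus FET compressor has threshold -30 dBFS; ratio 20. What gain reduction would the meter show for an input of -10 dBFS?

19 dB

-10 dBFS exceeds the threshold by 20 dB.
A 20:1 ratio leaves 1 dB of that excess.
So the signal is attenuated by 20 − 1 = 19 dB.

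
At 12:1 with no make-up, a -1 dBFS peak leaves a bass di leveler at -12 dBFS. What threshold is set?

-13 dBFS

Input is 12 dB above T (since output overshoot × R = input overshoot: (-12 − T)·12 = -1 − T gives T = -13 dBFS).
Check: -13 + (-1 − (-13))/12 = -13 + 1 = -12 dBFS. ✓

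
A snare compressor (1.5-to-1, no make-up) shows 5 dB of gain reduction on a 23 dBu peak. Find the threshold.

8 dBu

Gain reduction = 23 − 18 = 5 dB; output overshoot = GR / (R − 1) = 5 / 0.5 = 10 dB.
Threshold = output − output overshoot = 18 − 10 = 8 dBu.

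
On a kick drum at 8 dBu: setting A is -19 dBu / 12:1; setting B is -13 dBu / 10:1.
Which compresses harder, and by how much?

A: GR = 27 − 27/12 = 24.75 dB.
B: GR = 21 − 21/10 = 18.9 dB.
A applies 5.85 dB more gain reduction.

A, by 5.85 dB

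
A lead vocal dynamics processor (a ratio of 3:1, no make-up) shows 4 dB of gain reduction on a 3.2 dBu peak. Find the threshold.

Let T be the threshold. Output overshoot = (input overshoot)/R, so -0.8 − T = (3.2 − T)/3.
3·(-0.8 − T) = 3.2 − T → 2·T = -2.4 − 3.2 = -5.6.
T = -5.6/2 = -2.8 dBu.

-2.8 dBu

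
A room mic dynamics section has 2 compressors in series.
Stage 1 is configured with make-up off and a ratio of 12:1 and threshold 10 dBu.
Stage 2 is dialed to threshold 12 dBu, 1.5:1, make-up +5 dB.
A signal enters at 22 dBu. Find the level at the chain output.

Stage 1: 22 dBu is 12 dB over 10 dBu; at 12:1 that becomes 1 dB over, giving 11 dBu.
Stage 2: 11 dBu is at or below the 12 dBu threshold — no compression; make-up brings it to 16 dBu.

16 dBu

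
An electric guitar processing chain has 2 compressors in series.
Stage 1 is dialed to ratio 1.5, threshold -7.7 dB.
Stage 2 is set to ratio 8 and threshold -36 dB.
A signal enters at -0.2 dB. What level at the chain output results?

-31.8375 dB

Stage 1: -0.2 dB is 7.5 dB over -7.7 dB; at 1.5:1 that becomes 5 dB over, giving -2.7 dB.
Stage 2: 33.3 dB above -36 dB, reduced 8:1 to 4.1625 dB above → -31.8375 dB.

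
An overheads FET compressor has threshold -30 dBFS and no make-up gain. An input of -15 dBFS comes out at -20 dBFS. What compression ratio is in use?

1.5:1

Input overshoot = -15 − (-30) = 15 dB; output overshoot = -20 − (-30) = 10 dB.
Ratio = 15 / 10 = 1.5.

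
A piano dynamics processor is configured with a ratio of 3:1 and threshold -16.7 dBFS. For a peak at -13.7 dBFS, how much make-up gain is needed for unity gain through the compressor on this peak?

2 dB

Overshoot 3 dB → 3/3 = 1 dB after compression, so the compressed level is -16.7 + 1 = -15.7 dBFS.
Make-up = target − compressed = -13.7 − (-15.7) = 2 dB.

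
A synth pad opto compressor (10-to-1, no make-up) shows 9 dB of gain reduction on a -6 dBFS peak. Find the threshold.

-16 dBFS

Gain reduction = -6 − (-15) = 9 dB; output overshoot = GR / (R − 1) = 9 / 9 = 1 dB.
Threshold = output − output overshoot = -15 − 1 = -16 dBFS.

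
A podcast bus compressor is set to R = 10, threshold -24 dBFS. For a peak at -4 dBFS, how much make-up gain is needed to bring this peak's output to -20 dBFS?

The peak compresses to -24 + 20/10 = -22 dBFS.
To reach -20 dBFS requires -20 − (-22) = 2 dB of make-up.

2 dB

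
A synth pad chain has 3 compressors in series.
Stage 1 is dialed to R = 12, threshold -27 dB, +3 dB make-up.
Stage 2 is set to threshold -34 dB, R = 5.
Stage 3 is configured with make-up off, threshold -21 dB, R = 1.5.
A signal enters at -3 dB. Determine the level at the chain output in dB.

-31.6 dB

Stage 1: overshoot 24 dB → 24/12 = 2 dB → -25 dB; +3 dB make-up → -22 dB.
Stage 2: -22 dB is 12 dB over -34 dB; at 5:1 that becomes 2.4 dB over, giving -31.6 dB.
Stage 3: below threshold (-31.6 ≤ -21); passes unchanged; output -31.6 dB.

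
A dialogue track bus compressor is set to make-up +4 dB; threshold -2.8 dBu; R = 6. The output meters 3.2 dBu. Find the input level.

Before make-up, the level was 3.2 − 4 = -0.8 dBu.
That's 2 dB above the -2.8 dBu threshold.
Input overshoot = R × output overshoot = 12 dB → input = -2.8 + 12 = 9.2 dBu.

9.2 dBu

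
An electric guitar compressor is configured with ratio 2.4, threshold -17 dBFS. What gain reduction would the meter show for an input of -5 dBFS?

The signal is 12 dB above threshold.
A 2.4:1 ratio leaves 5 dB of that excess.
So the signal is attenuated by 12 − 5 = 7 dB.

7 dB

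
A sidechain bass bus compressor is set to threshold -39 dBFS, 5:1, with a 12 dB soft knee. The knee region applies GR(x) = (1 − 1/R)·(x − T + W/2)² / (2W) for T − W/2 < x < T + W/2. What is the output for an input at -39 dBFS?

x − T + W/2 = -39 − (-39) + 6 = 6.
GR = (1 − 1/5) × 6² / 24 = 0.8 × 36 / 24 = 1.2 dB.
Output = -39 − 1.2 = -40.2 dBFS.

-40.2 dBFS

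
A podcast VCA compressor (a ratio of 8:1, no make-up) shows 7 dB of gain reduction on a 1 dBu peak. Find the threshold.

Gain reduction = 1 − (-6) = 7 dB; output overshoot = GR / (R − 1) = 7 / 7 = 1 dB.
Threshold = output − output overshoot = -6 − 1 = -7 dBu.

-7 dBu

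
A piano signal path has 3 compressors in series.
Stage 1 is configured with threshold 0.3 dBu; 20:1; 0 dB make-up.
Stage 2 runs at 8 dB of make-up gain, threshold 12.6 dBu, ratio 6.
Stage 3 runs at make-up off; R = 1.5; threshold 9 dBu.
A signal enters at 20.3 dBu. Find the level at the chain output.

9.2 dBu

Stage 1: 20.3 dBu is 20 dB over 0.3 dBu; at 20:1 that becomes 1 dB over, giving 1.3 dBu.
Stage 2: 1.3 dBu ≤ 12.6 dBu, so stage 2 doesn't engage; make-up brings it to 9.3 dBu.
Stage 3: 0.3 dB above 9 dBu, reduced 1.5:1 to 0.2 dB above → 9.2 dBu.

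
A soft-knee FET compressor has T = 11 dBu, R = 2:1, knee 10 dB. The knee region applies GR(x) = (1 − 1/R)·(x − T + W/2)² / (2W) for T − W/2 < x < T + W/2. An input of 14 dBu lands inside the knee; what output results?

12.4 dBu

x − T + W/2 = 14 − 11 + 5 = 8.
GR = (1 − 1/2) × 8² / 20 = 0.5 × 64 / 20 = 1.6 dB.
Output = 14 − 1.6 = 12.4 dBu.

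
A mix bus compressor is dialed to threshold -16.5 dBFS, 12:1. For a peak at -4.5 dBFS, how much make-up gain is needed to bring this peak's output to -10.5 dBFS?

5 dB

Overshoot 12 dB → 12/12 = 1 dB after compression, so the compressed level is -16.5 + 1 = -15.5 dBFS.
Make-up = target − compressed = -10.5 − (-15.5) = 5 dB.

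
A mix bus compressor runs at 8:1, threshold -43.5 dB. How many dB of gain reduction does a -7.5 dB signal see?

-7.5 dB exceeds the threshold by 36 dB.
After 8:1 compression the overshoot becomes 36/8 = 4.5 dB.
GR = overshoot in − overshoot out = 36 − 4.5 = 31.5 dB.

31.5 dB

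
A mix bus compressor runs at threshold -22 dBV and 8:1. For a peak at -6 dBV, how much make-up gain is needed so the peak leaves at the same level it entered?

The peak compresses to -22 + 16/8 = -20 dBV.
To reach -6 dBV requires -6 − (-20) = 14 dB of make-up.

14 dB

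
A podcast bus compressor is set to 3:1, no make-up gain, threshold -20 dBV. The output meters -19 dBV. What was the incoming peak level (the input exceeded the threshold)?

Post-compression overshoot = -19 − (-20) = 1 dB.
Input overshoot = R × output overshoot = 3 dB → input = -20 + 3 = -17 dBV.

-17 dBV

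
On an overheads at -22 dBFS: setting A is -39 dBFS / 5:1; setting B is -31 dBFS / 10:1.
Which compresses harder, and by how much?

A, by 5.5 dB

A: 17 dB over, compressed to 3.4 dB over, so 13.6 dB of GR.
B: 9 dB over, compressed to 0.9 dB over, so 8.1 dB of GR.
A reduces 5.5 dB more.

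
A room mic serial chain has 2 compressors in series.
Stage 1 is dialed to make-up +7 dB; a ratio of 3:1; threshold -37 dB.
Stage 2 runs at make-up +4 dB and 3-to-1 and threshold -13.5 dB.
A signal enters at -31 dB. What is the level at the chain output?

-24 dB

Stage 1: -31 dB is 6 dB over -37 dB; at 3:1 that becomes 2 dB over, giving -35 dB; +7 dB make-up → -28 dB.
Stage 2: -28 dB is at or below the -13.5 dB threshold — no compression; make-up brings it to -24 dB.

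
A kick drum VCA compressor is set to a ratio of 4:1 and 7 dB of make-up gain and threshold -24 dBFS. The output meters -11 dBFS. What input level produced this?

0 dBFS

Stripping the +7 dB make-up gives -18 dBFS at the gain stage.
The compressed level sits -18 − (-24) = 6 dB over threshold.
Undo the ratio: input overshoot = 6 × 4 = 24 dB, giving input = 0 dBFS.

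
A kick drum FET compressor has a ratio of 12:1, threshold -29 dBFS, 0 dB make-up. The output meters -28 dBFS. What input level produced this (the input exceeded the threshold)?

-17 dBFS

The compressed level sits -28 − (-29) = 1 dB over threshold.
Input overshoot = R × output overshoot = 12 dB → input = -29 + 12 = -17 dBFS.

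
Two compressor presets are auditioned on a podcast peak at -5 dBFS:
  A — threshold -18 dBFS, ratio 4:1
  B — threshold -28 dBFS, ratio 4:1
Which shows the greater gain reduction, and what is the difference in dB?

A: GR = 13 − 13/4 = 9.75 dB.
B: GR = 23 − 23/4 = 17.25 dB.
B reduces 7.5 dB more.

B, by 7.5 dB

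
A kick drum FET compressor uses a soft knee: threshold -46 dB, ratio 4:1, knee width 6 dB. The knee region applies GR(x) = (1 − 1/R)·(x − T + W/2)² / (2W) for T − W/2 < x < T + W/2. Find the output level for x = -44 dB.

-45.5625 dB

x − T + W/2 = -44 − (-46) + 3 = 5.
GR = (1 − 1/4) × 5² / 12 = 0.75 × 25 / 12 = 1.5625 dB.
Output = -44 − 1.5625 = -45.5625 dB.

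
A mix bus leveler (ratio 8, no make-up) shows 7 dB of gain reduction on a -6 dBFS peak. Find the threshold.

-14 dBFS

Gain reduction = -6 − (-13) = 7 dB; output overshoot = GR / (R − 1) = 7 / 7 = 1 dB.
Threshold = output − output overshoot = -13 − 1 = -14 dBFS.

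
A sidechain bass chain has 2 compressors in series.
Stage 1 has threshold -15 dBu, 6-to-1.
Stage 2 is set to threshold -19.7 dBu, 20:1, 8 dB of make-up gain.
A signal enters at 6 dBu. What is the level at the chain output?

Stage 1: 6 dBu is 21 dB over -15 dBu; at 6:1 that becomes 3.5 dB over, giving -11.5 dBu.
Stage 2: -11.5 dBu is 8.2 dB over -19.7 dBu; at 20:1 that becomes 0.41 dB over, giving -19.29 dBu; +8 dB make-up → -11.29 dBu.

-11.29 dBu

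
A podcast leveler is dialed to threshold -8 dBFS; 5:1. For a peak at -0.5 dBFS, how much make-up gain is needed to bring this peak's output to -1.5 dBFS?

5 dB

Overshoot 7.5 dB → 7.5/5 = 1.5 dB after compression, so the compressed level is -8 + 1.5 = -6.5 dBFS.
Make-up = target − compressed = -1.5 − (-6.5) = 5 dB.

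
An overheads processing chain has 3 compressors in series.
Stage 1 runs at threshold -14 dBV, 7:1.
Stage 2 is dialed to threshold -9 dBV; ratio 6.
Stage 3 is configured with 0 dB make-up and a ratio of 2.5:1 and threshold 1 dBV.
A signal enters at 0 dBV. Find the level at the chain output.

-12 dBV

Stage 1: 0 dBV is 14 dB over -14 dBV; at 7:1 that becomes 2 dB over, giving -12 dBV.
Stage 2: below threshold (-12 ≤ -9); passes unchanged; output -12 dBV.
Stage 3: below threshold (-12 ≤ 1); passes unchanged; output -12 dBV.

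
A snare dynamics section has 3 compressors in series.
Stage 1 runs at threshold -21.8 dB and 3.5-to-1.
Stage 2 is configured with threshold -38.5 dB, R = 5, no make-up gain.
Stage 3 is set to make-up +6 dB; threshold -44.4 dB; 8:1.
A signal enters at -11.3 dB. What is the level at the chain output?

Stage 1: -11.3 dB is 10.5 dB over -21.8 dB; at 3.5:1 that becomes 3 dB over, giving -18.8 dB.
Stage 2: 19.7 dB above -38.5 dB, reduced 5:1 to 3.94 dB above → -34.56 dB.
Stage 3: 9.84 dB above -44.4 dB, reduced 8:1 to 1.23 dB above → -43.17 dB; +6 dB make-up → -37.17 dB.

-37.17 dB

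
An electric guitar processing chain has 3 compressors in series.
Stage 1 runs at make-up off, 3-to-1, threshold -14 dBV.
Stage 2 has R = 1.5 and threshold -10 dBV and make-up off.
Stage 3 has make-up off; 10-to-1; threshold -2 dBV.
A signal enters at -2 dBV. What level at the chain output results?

Stage 1: 12 dB above -14 dBV, reduced 3:1 to 4 dB above → -10 dBV.
Stage 2: below threshold (-10 ≤ -10); passes unchanged; output -10 dBV.
Stage 3: -10 dBV is at or below the -2 dBV threshold — no compression; output -10 dBV.

-10 dBV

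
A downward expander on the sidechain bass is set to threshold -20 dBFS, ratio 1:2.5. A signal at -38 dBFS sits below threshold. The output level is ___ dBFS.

-65 dBFS

The input is 18 dB below the -20 dBFS threshold.
A 1:2.5 expander multiplies undershoot by 2.5: 18 × 2.5 = 45 dB below threshold.
Output = -20 − 45 = -65 dBFS.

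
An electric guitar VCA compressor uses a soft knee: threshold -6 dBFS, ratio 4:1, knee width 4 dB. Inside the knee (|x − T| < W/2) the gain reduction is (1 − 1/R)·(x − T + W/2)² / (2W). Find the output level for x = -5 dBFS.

x − T + W/2 = -5 − (-6) + 2 = 3.
GR = (1 − 1/4) × 3² / 8 = 0.75 × 9 / 8 = 0.84375 dB.
Output = -5 − 0.84375 = -5.84375 dBFS.

-5.84375 dBFS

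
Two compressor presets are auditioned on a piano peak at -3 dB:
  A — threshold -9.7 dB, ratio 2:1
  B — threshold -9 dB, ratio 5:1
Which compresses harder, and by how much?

B, by 1.45 dB

A: GR = 6.7 − 6.7/2 = 3.35 dB.
B: GR = 6 − 6/5 = 4.8 dB.
B applies 1.45 dB more gain reduction.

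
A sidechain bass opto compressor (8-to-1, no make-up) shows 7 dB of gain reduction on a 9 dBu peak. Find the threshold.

1 dBu

Input is 8 dB above T (since output overshoot × R = input overshoot: (2 − T)·8 = 9 − T gives T = 1 dBu).
Check: 1 + (9 − 1)/8 = 1 + 1 = 2 dBu. ✓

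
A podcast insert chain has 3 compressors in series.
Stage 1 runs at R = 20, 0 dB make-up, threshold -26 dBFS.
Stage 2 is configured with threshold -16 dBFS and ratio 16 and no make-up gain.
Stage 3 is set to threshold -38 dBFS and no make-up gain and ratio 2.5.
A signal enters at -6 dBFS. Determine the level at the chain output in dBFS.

-32.8 dBFS

Stage 1: overshoot 20 dB → 20/20 = 1 dB → -25 dBFS.
Stage 2: -25 dBFS is at or below the -16 dBFS threshold — no compression; output -25 dBFS.
Stage 3: -25 dBFS is 13 dB over -38 dBFS; at 2.5:1 that becomes 5.2 dB over, giving -32.8 dBFS.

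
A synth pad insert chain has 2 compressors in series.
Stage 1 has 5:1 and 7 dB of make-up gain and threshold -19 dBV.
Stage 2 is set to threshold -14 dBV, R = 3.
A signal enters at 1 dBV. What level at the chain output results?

-12 dBV

Stage 1: overshoot 20 dB → 20/5 = 4 dB → -15 dBV; +7 dB make-up → -8 dBV.
Stage 2: 6 dB above -14 dBV, reduced 3:1 to 2 dB above → -12 dBV.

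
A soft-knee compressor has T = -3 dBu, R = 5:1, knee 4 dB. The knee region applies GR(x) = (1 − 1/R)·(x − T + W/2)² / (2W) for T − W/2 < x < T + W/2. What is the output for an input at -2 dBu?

x − T + W/2 = -2 − (-3) + 2 = 3.
GR = (1 − 1/5) × 3² / 8 = 0.8 × 9 / 8 = 0.9 dB.
Output = -2 − 0.9 = -2.9 dBu.

-2.9 dBu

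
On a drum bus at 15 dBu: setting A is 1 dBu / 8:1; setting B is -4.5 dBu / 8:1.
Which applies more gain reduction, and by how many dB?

B, by 4.8125 dB

A: GR = 14 − 14/8 = 12.25 dB.
B: GR = 19.5 − 19.5/8 = 17.0625 dB.
B applies 4.8125 dB more gain reduction.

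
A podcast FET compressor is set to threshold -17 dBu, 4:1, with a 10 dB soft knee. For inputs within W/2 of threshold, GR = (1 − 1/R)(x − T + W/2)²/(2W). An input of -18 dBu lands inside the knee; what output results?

-18.6 dBu

x − T + W/2 = -18 − (-17) + 5 = 4.
GR = (1 − 1/4) × 4² / 20 = 0.75 × 16 / 20 = 0.6 dB.
Output = -18 − 0.6 = -18.6 dBu.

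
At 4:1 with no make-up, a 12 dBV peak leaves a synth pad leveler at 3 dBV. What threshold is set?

Gain reduction = 12 − 3 = 9 dB; output overshoot = GR / (R − 1) = 9 / 3 = 3 dB.
Threshold = output − output overshoot = 3 − 3 = 0 dBV.

0 dBV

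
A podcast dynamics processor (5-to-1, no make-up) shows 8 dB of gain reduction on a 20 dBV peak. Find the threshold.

10 dBV

Input is 10 dB above T (since output overshoot × R = input overshoot: (12 − T)·5 = 20 − T gives T = 10 dBV).
Check: 10 + (20 − 10)/5 = 10 + 2 = 12 dBV. ✓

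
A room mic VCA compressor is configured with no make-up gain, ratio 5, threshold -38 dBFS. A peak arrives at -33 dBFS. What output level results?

Overshoot: -33 − (-38) = 5 dB.
5:1 compression reduces that to 5/5 = 1 dB over.
So the level is -38 + 1 = -37 dBFS.

-37 dBFS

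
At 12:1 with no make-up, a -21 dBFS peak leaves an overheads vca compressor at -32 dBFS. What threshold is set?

Input is 12 dB above T (since output overshoot × R = input overshoot: (-32 − T)·12 = -21 − T gives T = -33 dBFS).
Check: -33 + (-21 − (-33))/12 = -33 + 1 = -32 dBFS. ✓

-33 dBFS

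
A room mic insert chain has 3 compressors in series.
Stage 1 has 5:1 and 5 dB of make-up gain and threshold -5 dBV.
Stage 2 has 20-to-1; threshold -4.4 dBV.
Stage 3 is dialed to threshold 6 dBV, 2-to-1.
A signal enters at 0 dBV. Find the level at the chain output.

Stage 1: 0 dBV is 5 dB over -5 dBV; at 5:1 that becomes 1 dB over, giving -4 dBV; +5 dB make-up → 1 dBV.
Stage 2: 1 dBV is 5.4 dB over -4.4 dBV; at 20:1 that becomes 0.27 dB over, giving -4.13 dBV.
Stage 3: -4.13 dBV ≤ 6 dBV, so stage 3 doesn't engage; output -4.13 dBV.

-4.13 dBV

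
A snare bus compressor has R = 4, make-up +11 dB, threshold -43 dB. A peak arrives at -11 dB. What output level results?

-24 dB

Overshoot: -11 − (-43) = 32 dB.
4:1 compression reduces that to 32/4 = 8 dB over.
Output = -43 + 8 = -35 dB; make-up adds 11 dB, giving -24 dB.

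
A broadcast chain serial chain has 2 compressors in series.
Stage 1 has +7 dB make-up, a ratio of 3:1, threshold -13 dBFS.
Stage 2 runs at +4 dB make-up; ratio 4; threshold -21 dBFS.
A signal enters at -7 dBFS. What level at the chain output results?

-12.75 dBFS

Stage 1: -7 dBFS is 6 dB over -13 dBFS; at 3:1 that becomes 2 dB over, giving -11 dBFS; +7 dB make-up → -4 dBFS.
Stage 2: 17 dB above -21 dBFS, reduced 4:1 to 4.25 dB above → -16.75 dBFS; +4 dB make-up → -12.75 dBFS.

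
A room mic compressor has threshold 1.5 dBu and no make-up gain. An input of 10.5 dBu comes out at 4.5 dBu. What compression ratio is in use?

3:1

Input overshoot = 10.5 − 1.5 = 9 dB; output overshoot = 4.5 − 1.5 = 3 dB.
Ratio = 9 / 3 = 3.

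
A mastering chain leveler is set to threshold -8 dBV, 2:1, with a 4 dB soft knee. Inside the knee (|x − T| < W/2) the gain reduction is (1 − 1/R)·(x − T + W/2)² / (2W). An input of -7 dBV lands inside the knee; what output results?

-7.5625 dBV

x − T + W/2 = -7 − (-8) + 2 = 3.
GR = (1 − 1/2) × 3² / 8 = 0.5 × 9 / 8 = 0.5625 dB.
Output = -7 − 0.5625 = -7.5625 dBV.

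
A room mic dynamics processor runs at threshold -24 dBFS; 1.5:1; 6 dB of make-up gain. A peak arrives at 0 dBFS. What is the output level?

0 dBFS sits 24 dB over threshold.
The 24 dB excess becomes 16 dB after 1.5:1 reduction.
Output = -24 + 16 = -8 dBFS; make-up adds 6 dB, giving -2 dBFS.

-2 dBFS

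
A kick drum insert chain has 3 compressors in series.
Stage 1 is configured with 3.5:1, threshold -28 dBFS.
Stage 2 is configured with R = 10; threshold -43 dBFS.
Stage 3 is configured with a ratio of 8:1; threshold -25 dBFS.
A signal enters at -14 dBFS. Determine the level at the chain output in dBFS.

-41.1 dBFS

Stage 1: -14 dBFS is 14 dB over -28 dBFS; at 3.5:1 that becomes 4 dB over, giving -24 dBFS.
Stage 2: 19 dB above -43 dBFS, reduced 10:1 to 1.9 dB above → -41.1 dBFS.
Stage 3: below threshold (-41.1 ≤ -25); passes unchanged; output -41.1 dBFS.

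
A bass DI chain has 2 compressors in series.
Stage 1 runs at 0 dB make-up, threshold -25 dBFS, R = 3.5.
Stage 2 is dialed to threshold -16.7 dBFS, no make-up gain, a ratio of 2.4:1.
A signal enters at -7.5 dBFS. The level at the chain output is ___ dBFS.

-20 dBFS

Stage 1: 17.5 dB above -25 dBFS, reduced 3.5:1 to 5 dB above → -20 dBFS.
Stage 2: -20 dBFS ≤ -16.7 dBFS, so stage 2 doesn't engage; output -20 dBFS.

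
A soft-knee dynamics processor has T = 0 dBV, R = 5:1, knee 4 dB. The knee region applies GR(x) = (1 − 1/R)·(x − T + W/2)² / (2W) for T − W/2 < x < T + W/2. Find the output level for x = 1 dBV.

x − T + W/2 = 1 − 0 + 2 = 3.
GR = (1 − 1/5) × 3² / 8 = 0.8 × 9 / 8 = 0.9 dB.
Output = 1 − 0.9 = 0.1 dBV.

0.1 dBV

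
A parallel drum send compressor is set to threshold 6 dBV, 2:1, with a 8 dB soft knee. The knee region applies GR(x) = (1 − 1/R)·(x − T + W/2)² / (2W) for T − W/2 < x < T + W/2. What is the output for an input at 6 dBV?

5.5 dBV

x − T + W/2 = 6 − 6 + 4 = 4.
GR = (1 − 1/2) × 4² / 16 = 0.5 × 16 / 16 = 0.5 dB.
Output = 6 − 0.5 = 5.5 dBV.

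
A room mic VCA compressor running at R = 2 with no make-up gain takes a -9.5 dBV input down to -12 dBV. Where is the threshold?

Gain reduction = -9.5 − (-12) = 2.5 dB; output overshoot = GR / (R − 1) = 2.5 / 1 = 2.5 dB.
Threshold = output − output overshoot = -12 − 2.5 = -14.5 dBV.

-14.5 dBV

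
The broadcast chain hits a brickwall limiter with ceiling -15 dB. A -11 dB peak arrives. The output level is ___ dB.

A brickwall limiter is an ∞:1 compressor: any input above the ceiling is clamped to -15 dB.

-15 dB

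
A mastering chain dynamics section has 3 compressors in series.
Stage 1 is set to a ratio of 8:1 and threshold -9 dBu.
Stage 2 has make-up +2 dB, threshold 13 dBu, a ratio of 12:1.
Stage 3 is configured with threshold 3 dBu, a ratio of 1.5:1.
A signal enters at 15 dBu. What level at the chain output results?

Stage 1: 24 dB above -9 dBu, reduced 8:1 to 3 dB above → -6 dBu.
Stage 2: below threshold (-6 ≤ 13); passes unchanged; make-up brings it to -4 dBu.
Stage 3: below threshold (-4 ≤ 3); passes unchanged; output -4 dBu.

-4 dBu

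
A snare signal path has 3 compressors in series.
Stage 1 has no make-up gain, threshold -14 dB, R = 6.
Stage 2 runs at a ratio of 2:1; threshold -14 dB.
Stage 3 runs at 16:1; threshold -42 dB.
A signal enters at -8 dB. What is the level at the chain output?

-40.21875 dB

Stage 1: overshoot 6 dB → 6/6 = 1 dB → -13 dB.
Stage 2: 1 dB above -14 dB, reduced 2:1 to 0.5 dB above → -13.5 dB.
Stage 3: overshoot 28.5 dB → 28.5/16 = 1.78125 dB → -40.21875 dB.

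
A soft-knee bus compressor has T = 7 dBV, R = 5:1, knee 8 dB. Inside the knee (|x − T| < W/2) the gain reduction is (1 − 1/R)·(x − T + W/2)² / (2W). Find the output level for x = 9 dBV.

7.2 dBV

x − T + W/2 = 9 − 7 + 4 = 6.
GR = (1 − 1/5) × 6² / 16 = 0.8 × 36 / 16 = 1.8 dB.
Output = 9 − 1.8 = 7.2 dBV.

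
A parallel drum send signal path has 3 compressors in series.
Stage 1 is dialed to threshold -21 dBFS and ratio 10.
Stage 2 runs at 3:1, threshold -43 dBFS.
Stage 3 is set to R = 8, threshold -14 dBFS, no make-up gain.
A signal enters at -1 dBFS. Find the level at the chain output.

Stage 1: -1 dBFS is 20 dB over -21 dBFS; at 10:1 that becomes 2 dB over, giving -19 dBFS.
Stage 2: -19 dBFS is 24 dB over -43 dBFS; at 3:1 that becomes 8 dB over, giving -35 dBFS.
Stage 3: -35 dBFS ≤ -14 dBFS, so stage 3 doesn't engage; output -35 dBFS.

-35 dBFS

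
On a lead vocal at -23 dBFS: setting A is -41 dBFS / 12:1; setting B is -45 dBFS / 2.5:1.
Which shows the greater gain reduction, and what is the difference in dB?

A: GR = 18 − 18/12 = 16.5 dB.
B: GR = 22 − 22/2.5 = 13.2 dB.
A applies 3.3 dB more gain reduction.

A, by 3.3 dB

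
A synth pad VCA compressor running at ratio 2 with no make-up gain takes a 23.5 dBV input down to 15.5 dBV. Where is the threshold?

7.5 dBV

Input is 16 dB above T (since output overshoot × R = input overshoot: (15.5 − T)·2 = 23.5 − T gives T = 7.5 dBV).
Check: 7.5 + (23.5 − 7.5)/2 = 7.5 + 8 = 15.5 dBV. ✓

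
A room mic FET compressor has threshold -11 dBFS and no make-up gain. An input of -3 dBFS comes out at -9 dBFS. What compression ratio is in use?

4:1

Input overshoot = -3 − (-11) = 8 dB; output overshoot = -9 − (-11) = 2 dB.
Ratio = 8 / 2 = 4.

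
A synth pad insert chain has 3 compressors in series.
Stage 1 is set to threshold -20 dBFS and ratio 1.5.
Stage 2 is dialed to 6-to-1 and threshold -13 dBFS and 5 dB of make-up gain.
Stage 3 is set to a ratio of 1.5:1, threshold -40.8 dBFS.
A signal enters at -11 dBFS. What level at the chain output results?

-19.6 dBFS

Stage 1: overshoot 9 dB → 9/1.5 = 6 dB → -14 dBFS.
Stage 2: below threshold (-14 ≤ -13); passes unchanged; make-up brings it to -9 dBFS.
Stage 3: overshoot 31.8 dB → 31.8/1.5 = 21.2 dB → -19.6 dBFS.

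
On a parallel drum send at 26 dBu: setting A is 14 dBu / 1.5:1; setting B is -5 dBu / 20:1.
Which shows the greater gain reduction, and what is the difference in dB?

B, by 25.45 dB

A: 12 dB over, compressed to 8 dB over, so 4 dB of GR.
B: 31 dB over, compressed to 1.55 dB over, so 29.45 dB of GR.
B applies 25.45 dB more gain reduction.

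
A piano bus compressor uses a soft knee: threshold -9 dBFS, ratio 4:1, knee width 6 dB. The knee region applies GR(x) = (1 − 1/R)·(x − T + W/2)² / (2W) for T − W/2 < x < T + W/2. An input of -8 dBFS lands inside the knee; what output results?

-9 dBFS

x − T + W/2 = -8 − (-9) + 3 = 4.
GR = (1 − 1/4) × 4² / 12 = 0.75 × 16 / 12 = 1 dB.
Output = -8 − 1 = -9 dBFS.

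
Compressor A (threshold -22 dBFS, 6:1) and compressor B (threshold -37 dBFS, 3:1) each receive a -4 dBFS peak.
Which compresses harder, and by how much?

A: GR = 18 − 18/6 = 15 dB.
B: GR = 33 − 33/3 = 22 dB.
B reduces 7 dB more.

B, by 7 dB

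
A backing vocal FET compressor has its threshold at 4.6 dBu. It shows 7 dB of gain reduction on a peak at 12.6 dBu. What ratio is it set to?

8:1

Input overshoot = 12.6 − 4.6 = 8 dB.
Output overshoot = 8 − 7 = 1 dB.
Ratio = input overshoot / output overshoot = 8 / 1 = 8.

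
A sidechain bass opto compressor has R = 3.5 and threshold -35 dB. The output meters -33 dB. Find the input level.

-28 dB

That's 2 dB above the -35 dB threshold.
Undo the ratio: input overshoot = 2 × 3.5 = 7 dB, giving input = -28 dB.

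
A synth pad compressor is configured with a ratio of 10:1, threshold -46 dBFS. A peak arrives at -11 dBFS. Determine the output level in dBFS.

-42.5 dBFS

-11 dBFS sits 35 dB over threshold.
The 35 dB excess becomes 3.5 dB after 10:1 reduction.
So the level is -46 + 3.5 = -42.5 dBFS.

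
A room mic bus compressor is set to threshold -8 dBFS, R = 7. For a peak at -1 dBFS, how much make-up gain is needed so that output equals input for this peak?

Without make-up, output = threshold + overshoot/7 = -8 + 1 = -7 dBFS.
Gap to target: 6 dB.

6 dB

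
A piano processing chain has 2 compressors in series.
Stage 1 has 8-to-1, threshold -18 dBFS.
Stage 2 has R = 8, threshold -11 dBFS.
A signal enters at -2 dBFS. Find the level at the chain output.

-16 dBFS

Stage 1: -2 dBFS is 16 dB over -18 dBFS; at 8:1 that becomes 2 dB over, giving -16 dBFS.
Stage 2: -16 dBFS ≤ -11 dBFS, so stage 2 doesn't engage; output -16 dBFS.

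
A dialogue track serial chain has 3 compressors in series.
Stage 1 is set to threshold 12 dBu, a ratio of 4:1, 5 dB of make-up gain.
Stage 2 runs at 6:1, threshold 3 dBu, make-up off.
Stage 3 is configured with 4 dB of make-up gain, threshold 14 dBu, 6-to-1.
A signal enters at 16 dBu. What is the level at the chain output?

9.5 dBu

Stage 1: 16 dBu is 4 dB over 12 dBu; at 4:1 that becomes 1 dB over, giving 13 dBu; +5 dB make-up → 18 dBu.
Stage 2: 18 dBu is 15 dB over 3 dBu; at 6:1 that becomes 2.5 dB over, giving 5.5 dBu.
Stage 3: below threshold (5.5 ≤ 14); passes unchanged; make-up brings it to 9.5 dBu.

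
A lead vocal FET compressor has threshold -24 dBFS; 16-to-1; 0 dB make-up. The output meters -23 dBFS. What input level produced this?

The compressed level sits -23 − (-24) = 1 dB over threshold.
Undo the ratio: input overshoot = 1 × 16 = 16 dB, giving input = -8 dBFS.

-8 dBFS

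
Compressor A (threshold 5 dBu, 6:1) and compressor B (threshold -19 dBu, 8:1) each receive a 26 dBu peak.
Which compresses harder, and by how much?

B, by 21.875 dB

A: 21 dB over, compressed to 3.5 dB over, so 17.5 dB of GR.
B: 45 dB over, compressed to 5.625 dB over, so 39.375 dB of GR.
Difference: 21.875 dB in favour of B.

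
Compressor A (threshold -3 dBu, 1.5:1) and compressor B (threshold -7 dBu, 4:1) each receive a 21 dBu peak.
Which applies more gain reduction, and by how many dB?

B, by 13 dB

A: GR = 24 − 24/1.5 = 8 dB.
B: GR = 28 − 28/4 = 21 dB.
B reduces 13 dB more.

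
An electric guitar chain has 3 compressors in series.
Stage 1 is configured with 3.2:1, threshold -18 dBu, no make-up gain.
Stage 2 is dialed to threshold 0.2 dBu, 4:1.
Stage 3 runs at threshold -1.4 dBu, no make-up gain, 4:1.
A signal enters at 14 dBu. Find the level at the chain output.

-8 dBu

Stage 1: 32 dB above -18 dBu, reduced 3.2:1 to 10 dB above → -8 dBu.
Stage 2: -8 dBu ≤ 0.2 dBu, so stage 2 doesn't engage; output -8 dBu.
Stage 3: below threshold (-8 ≤ -1.4); passes unchanged; output -8 dBu.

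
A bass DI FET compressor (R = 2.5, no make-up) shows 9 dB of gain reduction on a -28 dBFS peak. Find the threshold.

-43 dBFS

Let T be the threshold. Output overshoot = (input overshoot)/R, so -37 − T = (-28 − T)/2.5.
2.5·(-37 − T) = -28 − T → 1.5·T = -92.5 − (-28) = -64.5.
T = -64.5/1.5 = -43 dBFS.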